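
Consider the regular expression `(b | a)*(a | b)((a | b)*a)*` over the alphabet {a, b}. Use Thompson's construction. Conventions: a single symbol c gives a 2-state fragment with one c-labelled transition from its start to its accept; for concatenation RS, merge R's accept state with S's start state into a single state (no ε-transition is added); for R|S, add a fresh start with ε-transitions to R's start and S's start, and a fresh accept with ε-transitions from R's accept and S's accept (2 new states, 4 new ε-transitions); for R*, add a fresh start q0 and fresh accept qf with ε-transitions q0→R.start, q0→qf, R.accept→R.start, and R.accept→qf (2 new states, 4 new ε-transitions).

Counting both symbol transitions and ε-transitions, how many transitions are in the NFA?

Per subexpression:
Each of the 7 symbol leaves contributes 1 transition (1 symbol, 0 ε).
  b | a — 6 transitions (2 symbol, 4 ε)
  (b | a)* — 10 transitions (2 symbol, 8 ε)
  a | b — 6 transitions (2 symbol, 4 ε)
  a | b — 6 transitions (2 symbol, 4 ε)
  (a | b)* — 10 transitions (2 symbol, 8 ε)
  (a | b)*a — 11 transitions (3 symbol, 8 ε)
  ((a | b)*a)* — 15 transitions (3 symbol, 12 ε)
  (b | a)*(a | b)((a | b)*a)* — 31 transitions (7 symbol, 24 ε)

31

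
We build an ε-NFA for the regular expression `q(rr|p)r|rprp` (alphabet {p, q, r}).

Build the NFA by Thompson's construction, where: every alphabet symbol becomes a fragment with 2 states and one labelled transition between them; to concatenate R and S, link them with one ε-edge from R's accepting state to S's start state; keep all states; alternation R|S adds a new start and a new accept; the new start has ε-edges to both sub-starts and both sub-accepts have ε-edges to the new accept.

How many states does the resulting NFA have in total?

Per subexpression:
Each of the 9 symbol leaves contributes a 2-state fragment.
  rr : 4 states
  rr|p : 8 states
  q(rr|p)r : 12 states
  rprp : 8 states
  q(rr|p)r|rprp : 22 states

22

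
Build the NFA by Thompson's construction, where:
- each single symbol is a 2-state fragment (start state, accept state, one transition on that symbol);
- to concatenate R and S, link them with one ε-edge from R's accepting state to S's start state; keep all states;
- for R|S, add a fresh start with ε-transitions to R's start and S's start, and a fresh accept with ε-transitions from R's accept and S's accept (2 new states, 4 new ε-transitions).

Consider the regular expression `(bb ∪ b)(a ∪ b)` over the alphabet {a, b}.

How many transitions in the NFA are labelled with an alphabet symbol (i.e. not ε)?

Building bottom-up:
Each of the 5 symbol leaves contributes exactly 1 symbol transition.
  bb — 2 symbol transitions
  bb ∪ b — 3 symbol transitions
  a ∪ b — 2 symbol transitions
  (bb ∪ b)(a ∪ b) — 5 symbol transitions

5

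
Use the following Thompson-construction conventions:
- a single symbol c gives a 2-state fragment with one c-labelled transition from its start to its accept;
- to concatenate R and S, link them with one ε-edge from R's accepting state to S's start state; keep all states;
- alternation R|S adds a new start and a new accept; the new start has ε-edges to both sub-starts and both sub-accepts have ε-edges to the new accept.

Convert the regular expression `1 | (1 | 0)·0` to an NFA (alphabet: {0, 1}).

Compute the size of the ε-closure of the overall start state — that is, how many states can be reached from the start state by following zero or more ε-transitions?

5

Work bottom-up. For each fragment F, track |ε-closure(F.start)| and whether F's accept lies in that closure (i.e. whether F accepts ε). A single-symbol fragment has closure size 1 and does not accept ε.
  1 | 0 — new start ε-reaches every alternative's start; none of them accept ε, so the new accept is not reached: |ε-closure| = 1 + 1 + 1 = 3
  (1 | 0)·0 — |ε-closure| equals the left operand's closure size = 3 (its accept is not ε-reachable, so the closure stops there)
  1 | (1 | 0)·0 — |ε-closure| = 1 + 1 + 3 = 5 (the new accept is not ε-reachable since no branch accepts ε)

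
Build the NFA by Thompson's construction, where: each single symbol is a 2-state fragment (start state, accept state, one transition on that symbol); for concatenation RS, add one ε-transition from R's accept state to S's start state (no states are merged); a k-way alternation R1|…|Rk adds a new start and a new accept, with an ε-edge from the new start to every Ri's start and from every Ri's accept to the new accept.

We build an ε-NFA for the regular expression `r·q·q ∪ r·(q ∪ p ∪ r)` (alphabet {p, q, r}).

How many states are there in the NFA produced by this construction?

18

By structural recursion:
Each of the 7 symbol leaves contributes a 2-state fragment.
  r·q·q — 6 states
  q ∪ p ∪ r — 8 states
  r·(q ∪ p ∪ r) — 10 states
  r·q·q ∪ r·(q ∪ p ∪ r) — 18 states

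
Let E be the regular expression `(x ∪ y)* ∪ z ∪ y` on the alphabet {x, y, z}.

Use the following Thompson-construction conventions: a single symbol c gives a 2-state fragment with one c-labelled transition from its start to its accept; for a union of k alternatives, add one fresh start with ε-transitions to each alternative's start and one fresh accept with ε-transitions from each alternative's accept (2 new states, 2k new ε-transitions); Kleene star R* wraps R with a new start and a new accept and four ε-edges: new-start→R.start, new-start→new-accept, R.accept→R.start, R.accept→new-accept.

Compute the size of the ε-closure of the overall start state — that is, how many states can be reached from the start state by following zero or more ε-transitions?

9

Let C(F) = |ε-closure(F.start)| within fragment F, and note whether F accepts ε. Symbol fragments have C = 1 and do not accept ε. Then:
  x ∪ y → |closure| = 1 + 1 + 1 = 3 (the new accept is not ε-reachable since no branch accepts ε)
  (x ∪ y)* → the star's fresh start ε-reaches both the body's start and the fresh accept: |closure| = 2 + 3 = 5
  (x ∪ y)* ∪ z ∪ y → |closure| = 1 (new start) + (5 + 1 + 1) + 1 (new accept, since some branch ε-reaches its own accept) = 9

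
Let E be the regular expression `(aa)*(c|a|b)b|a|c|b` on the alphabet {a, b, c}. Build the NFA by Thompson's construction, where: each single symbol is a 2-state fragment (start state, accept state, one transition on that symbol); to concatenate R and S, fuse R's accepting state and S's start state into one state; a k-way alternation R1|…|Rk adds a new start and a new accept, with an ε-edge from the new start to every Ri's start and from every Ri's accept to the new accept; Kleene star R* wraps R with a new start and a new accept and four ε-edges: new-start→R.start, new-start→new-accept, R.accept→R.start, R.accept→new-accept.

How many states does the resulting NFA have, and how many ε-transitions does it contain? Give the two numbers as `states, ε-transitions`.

21, 18

Building bottom-up:
Each of the 9 symbol leaves contributes 2 states and 0 ε-transitions.
  aa : 3 states, 0 ε-transitions
  (aa)* : 5 states, 4 ε-transitions
  c|a|b : 8 states, 6 ε-transitions
  (aa)*(c|a|b)b : 13 states, 10 ε-transitions
  (aa)*(c|a|b)b|a|c|b : 21 states, 18 ε-transitions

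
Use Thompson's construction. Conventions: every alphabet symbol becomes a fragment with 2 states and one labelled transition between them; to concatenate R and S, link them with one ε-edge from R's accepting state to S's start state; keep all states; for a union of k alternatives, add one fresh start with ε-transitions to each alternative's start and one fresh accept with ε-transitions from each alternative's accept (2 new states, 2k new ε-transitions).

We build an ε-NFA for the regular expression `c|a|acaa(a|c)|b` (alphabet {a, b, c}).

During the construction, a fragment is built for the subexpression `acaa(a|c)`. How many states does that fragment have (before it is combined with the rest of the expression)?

14

Fragment for `acaa(a|c)`:
Each of the 6 symbol leaves contributes a 2-state fragment.
  a|c : 6 states
  acaa(a|c) : 14 states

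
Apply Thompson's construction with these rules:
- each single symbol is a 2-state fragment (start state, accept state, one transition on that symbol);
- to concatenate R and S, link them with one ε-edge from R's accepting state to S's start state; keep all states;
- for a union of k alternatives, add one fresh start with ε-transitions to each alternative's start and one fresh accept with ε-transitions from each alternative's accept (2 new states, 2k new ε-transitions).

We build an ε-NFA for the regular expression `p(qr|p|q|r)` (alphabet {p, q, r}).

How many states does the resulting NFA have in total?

Per subexpression:
Each of the 6 symbol leaves contributes a 2-state fragment.
  qr → 4 states
  qr|p|q|r → 12 states
  p(qr|p|q|r) → 14 states

14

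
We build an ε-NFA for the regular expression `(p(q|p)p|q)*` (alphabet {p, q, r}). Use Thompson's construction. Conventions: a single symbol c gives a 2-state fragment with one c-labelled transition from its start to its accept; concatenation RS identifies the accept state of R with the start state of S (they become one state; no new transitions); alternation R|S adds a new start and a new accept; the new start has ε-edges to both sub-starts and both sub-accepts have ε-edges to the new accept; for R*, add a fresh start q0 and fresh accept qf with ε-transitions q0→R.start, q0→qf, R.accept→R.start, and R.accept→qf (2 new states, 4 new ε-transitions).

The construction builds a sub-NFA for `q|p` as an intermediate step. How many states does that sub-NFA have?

6

Fragment for `q|p`:
Each of the 2 symbol leaves contributes a 2-state fragment.
  q|p : 6 states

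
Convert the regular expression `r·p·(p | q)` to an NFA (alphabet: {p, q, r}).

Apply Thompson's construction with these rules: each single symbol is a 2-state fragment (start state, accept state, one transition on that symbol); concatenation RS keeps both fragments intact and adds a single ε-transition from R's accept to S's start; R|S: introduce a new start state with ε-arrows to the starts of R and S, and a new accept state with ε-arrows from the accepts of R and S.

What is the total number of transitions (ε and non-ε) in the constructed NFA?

Building bottom-up:
Each of the 4 symbol leaves contributes 1 transition (1 symbol, 0 ε).
  p | q = 6 transitions (2 symbol, 4 ε)
  r·p·(p | q) = 10 transitions (4 symbol, 6 ε)

10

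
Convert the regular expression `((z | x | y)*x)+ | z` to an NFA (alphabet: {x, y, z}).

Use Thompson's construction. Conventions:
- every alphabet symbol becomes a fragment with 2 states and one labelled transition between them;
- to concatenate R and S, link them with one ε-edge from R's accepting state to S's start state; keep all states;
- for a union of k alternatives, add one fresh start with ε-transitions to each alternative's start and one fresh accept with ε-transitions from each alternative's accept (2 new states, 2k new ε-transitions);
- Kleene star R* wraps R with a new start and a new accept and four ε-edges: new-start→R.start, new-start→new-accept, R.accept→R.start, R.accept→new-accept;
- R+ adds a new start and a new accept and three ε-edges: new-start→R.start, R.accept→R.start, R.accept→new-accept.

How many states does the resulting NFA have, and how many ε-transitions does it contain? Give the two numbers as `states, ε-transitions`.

By structural recursion:
Each of the 5 symbol leaves contributes 2 states and 0 ε-transitions.
  z | x | y : 8 states, 6 ε-transitions
  (z | x | y)* : 10 states, 10 ε-transitions
  (z | x | y)*x : 12 states, 11 ε-transitions
  ((z | x | y)*x)+ : 14 states, 14 ε-transitions
  ((z | x | y)*x)+ | z : 18 states, 18 ε-transitions

18, 18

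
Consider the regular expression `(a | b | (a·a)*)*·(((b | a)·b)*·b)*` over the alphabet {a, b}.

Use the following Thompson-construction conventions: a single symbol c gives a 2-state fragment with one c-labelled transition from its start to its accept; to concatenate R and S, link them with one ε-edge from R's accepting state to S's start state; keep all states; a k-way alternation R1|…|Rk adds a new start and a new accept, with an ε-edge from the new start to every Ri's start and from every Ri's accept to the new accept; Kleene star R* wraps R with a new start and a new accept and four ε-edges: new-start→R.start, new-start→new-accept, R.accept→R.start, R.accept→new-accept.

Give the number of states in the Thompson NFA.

28

Recursing over subexpressions:
Each of the 8 symbol leaves contributes a 2-state fragment.
  a·a — 4 states
  (a·a)* — 6 states
  a | b | (a·a)* — 12 states
  (a | b | (a·a)*)* — 14 states
  b | a — 6 states
  (b | a)·b — 8 states
  ((b | a)·b)* — 10 states
  ((b | a)·b)*·b — 12 states
  (((b | a)·b)*·b)* — 14 states
  (a | b | (a·a)*)*·(((b | a)·b)*·b)* — 28 states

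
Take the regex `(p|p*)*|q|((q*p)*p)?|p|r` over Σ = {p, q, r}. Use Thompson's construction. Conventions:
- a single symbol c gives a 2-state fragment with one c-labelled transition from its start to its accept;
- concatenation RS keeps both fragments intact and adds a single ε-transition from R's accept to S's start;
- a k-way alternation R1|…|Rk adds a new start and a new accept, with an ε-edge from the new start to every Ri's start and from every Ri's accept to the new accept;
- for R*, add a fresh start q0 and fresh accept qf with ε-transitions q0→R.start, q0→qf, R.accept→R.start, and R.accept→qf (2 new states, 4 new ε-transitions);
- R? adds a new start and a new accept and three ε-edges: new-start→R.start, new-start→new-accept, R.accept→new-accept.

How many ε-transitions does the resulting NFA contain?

35

Bottom-up over the parse tree:
Each of the 8 symbol leaves contributes 0 ε-transitions.
  p* → 4 ε-transitions
  p|p* → 8 ε-transitions
  (p|p*)* → 12 ε-transitions
  q* → 4 ε-transitions
  q*p → 5 ε-transitions
  (q*p)* → 9 ε-transitions
  (q*p)*p → 10 ε-transitions
  ((q*p)*p)? → 13 ε-transitions
  (p|p*)*|q|((q*p)*p)?|p|r → 35 ε-transitions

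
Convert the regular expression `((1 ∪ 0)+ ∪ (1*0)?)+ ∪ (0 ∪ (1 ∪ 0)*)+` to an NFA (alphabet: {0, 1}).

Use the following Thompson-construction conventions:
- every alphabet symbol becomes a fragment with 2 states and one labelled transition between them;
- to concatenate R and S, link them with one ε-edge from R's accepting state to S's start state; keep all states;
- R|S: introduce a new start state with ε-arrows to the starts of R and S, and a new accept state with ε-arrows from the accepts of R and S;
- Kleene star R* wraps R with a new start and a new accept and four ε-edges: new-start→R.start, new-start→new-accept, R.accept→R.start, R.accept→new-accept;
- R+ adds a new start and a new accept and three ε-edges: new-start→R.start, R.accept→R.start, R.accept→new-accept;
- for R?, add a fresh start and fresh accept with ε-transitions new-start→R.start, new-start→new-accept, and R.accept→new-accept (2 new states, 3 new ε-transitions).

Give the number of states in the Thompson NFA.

36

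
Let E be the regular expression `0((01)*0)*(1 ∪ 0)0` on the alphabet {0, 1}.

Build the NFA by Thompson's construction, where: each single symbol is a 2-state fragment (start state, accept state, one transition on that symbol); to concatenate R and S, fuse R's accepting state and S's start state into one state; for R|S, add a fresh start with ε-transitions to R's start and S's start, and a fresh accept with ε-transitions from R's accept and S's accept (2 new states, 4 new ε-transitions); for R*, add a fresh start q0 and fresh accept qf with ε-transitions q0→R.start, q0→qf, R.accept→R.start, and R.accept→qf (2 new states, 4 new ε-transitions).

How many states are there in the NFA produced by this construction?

15

Building bottom-up:
Each of the 7 symbol leaves contributes a 2-state fragment.
  01 : 3 states
  (01)* : 5 states
  (01)*0 : 6 states
  ((01)*0)* : 8 states
  1 ∪ 0 : 6 states
  0((01)*0)*(1 ∪ 0)0 : 15 states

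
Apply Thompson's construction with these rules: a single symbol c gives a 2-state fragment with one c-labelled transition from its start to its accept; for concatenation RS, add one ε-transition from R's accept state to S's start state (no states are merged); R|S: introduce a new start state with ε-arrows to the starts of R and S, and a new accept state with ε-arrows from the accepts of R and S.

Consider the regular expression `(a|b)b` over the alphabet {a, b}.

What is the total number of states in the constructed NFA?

8

Per subexpression:
Each of the 3 symbol leaves contributes a 2-state fragment.
  a|b — 6 states
  (a|b)b — 8 states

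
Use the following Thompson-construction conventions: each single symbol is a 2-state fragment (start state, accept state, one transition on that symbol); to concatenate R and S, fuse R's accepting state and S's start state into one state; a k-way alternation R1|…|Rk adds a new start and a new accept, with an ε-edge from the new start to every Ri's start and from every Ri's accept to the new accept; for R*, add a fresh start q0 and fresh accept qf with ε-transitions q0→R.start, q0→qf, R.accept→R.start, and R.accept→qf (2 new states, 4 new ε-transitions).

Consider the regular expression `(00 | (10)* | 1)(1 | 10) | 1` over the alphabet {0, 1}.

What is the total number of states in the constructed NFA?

22

Per subexpression:
Each of the 9 symbol leaves contributes a 2-state fragment.
  00 → 3 states
  10 → 3 states
  (10)* → 5 states
  00 | (10)* | 1 → 12 states
  10 → 3 states
  1 | 10 → 7 states
  (00 | (10)* | 1)(1 | 10) → 18 states
  (00 | (10)* | 1)(1 | 10) | 1 → 22 states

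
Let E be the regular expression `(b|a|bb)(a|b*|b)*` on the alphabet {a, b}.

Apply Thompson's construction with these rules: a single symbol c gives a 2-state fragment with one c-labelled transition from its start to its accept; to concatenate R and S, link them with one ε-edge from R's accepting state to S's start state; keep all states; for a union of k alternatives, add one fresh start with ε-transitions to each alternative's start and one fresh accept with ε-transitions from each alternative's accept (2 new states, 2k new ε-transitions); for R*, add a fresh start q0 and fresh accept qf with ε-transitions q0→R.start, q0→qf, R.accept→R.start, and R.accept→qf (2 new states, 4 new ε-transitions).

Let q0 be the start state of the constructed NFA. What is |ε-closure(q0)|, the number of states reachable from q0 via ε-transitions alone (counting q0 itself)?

Work bottom-up. For each fragment F, track |ε-closure(F.start)| and whether F's accept lies in that closure (i.e. whether F accepts ε). A single-symbol fragment has closure size 1 and does not accept ε.
  bb → same as the first factor's closure: C = 1
  b|a|bb → C = 1 + 1 + 1 + 1 = 4 (the new accept is not ε-reachable since no branch accepts ε)
  b* → the star's fresh start ε-reaches both the body's start and the fresh accept: C = 2 + 1 = 3
  a|b*|b → new start ε-reaches every alternative's start; at least one alternative accepts ε, so the union's new accept is reached too: C = 1 + 1 + 3 + 1 + 1 = 7
  (a|b*|b)* → C = 1 (new start) + 7 (body) + 1 (new accept) = 9
  (b|a|bb)(a|b*|b)* → C equals the left operand's closure size = 4 (its accept is not ε-reachable, so the closure stops there)

4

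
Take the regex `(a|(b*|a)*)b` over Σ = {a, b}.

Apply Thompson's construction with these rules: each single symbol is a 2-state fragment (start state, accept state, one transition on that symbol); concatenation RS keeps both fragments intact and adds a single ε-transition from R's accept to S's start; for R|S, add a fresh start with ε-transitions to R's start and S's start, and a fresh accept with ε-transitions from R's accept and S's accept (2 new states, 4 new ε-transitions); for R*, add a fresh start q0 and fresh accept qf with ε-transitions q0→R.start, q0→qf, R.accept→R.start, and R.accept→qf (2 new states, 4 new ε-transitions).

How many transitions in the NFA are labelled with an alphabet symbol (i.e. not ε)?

4

Building bottom-up:
Each of the 4 symbol leaves contributes exactly 1 symbol transition.
  b* → 1 symbol transition
  b*|a → 2 symbol transitions
  (b*|a)* → 2 symbol transitions
  a|(b*|a)* → 3 symbol transitions
  (a|(b*|a)*)b → 4 symbol transitions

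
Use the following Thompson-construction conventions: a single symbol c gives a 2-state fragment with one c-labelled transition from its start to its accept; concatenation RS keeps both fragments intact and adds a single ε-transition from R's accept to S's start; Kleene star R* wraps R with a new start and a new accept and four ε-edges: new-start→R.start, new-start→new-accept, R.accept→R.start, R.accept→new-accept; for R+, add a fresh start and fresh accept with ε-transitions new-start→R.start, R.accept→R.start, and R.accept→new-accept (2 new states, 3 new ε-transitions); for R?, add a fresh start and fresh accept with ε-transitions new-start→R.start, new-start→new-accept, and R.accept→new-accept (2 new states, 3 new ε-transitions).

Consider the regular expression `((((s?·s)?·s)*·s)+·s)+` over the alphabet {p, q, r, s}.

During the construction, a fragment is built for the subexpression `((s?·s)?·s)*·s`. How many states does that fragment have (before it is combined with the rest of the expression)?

Fragment for `((s?·s)?·s)*·s`:
Each of the 4 symbol leaves contributes a 2-state fragment.
  s? : 4 states
  s?·s : 6 states
  (s?·s)? : 8 states
  (s?·s)?·s : 10 states
  ((s?·s)?·s)* : 12 states
  ((s?·s)?·s)*·s : 14 states

14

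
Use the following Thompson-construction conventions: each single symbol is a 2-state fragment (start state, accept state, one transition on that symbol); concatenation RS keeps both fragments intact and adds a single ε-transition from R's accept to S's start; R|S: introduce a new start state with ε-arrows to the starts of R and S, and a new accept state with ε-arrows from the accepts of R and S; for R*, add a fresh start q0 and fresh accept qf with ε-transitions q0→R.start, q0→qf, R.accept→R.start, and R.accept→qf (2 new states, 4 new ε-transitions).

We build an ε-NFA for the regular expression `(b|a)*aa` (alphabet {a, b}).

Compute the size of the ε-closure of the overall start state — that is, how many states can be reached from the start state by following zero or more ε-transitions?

Work bottom-up. For each fragment F, track |ε-closure(F.start)| and whether F's accept lies in that closure (i.e. whether F accepts ε). A single-symbol fragment has closure size 1 and does not accept ε.
  b|a : new start ε-reaches every alternative's start; none of them accept ε, so the new accept is not reached: |ε-closure| = 1 + 1 + 1 = 3
  (b|a)* : |ε-closure| = 1 (new start) + 3 (body) + 1 (new accept) = 5
  (b|a)*aa : the left operand accepts ε, so the closure extends into the next operand (via the concat ε-link); |ε-closure| = 5 + 1 = 6

6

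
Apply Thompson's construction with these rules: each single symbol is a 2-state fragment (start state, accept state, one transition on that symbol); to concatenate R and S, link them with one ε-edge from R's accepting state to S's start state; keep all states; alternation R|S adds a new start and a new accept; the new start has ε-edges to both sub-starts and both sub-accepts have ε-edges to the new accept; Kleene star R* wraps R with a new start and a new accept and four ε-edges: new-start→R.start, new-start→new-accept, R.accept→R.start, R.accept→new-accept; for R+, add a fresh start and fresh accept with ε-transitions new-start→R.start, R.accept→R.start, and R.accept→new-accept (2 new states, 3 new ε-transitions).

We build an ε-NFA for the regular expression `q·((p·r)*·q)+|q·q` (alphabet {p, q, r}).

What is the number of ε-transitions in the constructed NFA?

Recursing over subexpressions:
Each of the 6 symbol leaves contributes 0 ε-transitions.
  p·r → 1 ε-transition
  (p·r)* → 5 ε-transitions
  (p·r)*·q → 6 ε-transitions
  ((p·r)*·q)+ → 9 ε-transitions
  q·((p·r)*·q)+ → 10 ε-transitions
  q·q → 1 ε-transition
  q·((p·r)*·q)+|q·q → 15 ε-transitions

15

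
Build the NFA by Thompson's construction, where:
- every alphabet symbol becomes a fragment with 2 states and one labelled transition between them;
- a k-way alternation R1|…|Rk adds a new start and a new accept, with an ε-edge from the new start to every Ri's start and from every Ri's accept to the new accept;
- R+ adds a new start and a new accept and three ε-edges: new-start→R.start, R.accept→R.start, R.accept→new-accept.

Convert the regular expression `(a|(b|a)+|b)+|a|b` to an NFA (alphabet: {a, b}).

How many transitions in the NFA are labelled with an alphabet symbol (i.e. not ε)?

6

Building bottom-up:
Each of the 6 symbol leaves contributes exactly 1 symbol transition.
  b|a — 2 symbol transitions
  (b|a)+ — 2 symbol transitions
  a|(b|a)+|b — 4 symbol transitions
  (a|(b|a)+|b)+ — 4 symbol transitions
  (a|(b|a)+|b)+|a|b — 6 symbol transitions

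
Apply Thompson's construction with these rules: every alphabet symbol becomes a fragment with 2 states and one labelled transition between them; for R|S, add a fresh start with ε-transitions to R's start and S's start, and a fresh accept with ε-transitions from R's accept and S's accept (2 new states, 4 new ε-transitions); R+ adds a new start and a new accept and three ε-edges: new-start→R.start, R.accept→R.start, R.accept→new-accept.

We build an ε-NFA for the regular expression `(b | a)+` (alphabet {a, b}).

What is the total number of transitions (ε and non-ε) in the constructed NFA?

Recursing over subexpressions:
Each of the 2 symbol leaves contributes 1 transition (1 symbol, 0 ε).
  b | a — 6 transitions (2 symbol, 4 ε)
  (b | a)+ — 9 transitions (2 symbol, 7 ε)

9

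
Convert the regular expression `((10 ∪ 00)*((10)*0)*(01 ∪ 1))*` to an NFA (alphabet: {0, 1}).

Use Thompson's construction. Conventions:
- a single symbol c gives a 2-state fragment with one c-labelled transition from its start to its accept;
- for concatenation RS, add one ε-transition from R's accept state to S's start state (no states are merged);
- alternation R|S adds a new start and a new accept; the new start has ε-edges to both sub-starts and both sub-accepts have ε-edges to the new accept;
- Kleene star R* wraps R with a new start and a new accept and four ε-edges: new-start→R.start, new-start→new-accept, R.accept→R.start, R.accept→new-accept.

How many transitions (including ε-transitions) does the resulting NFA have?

By structural recursion:
Each of the 10 symbol leaves contributes 1 transition (1 symbol, 0 ε).
  10 — 3 transitions (2 symbol, 1 ε)
  00 — 3 transitions (2 symbol, 1 ε)
  10 ∪ 00 — 10 transitions (4 symbol, 6 ε)
  (10 ∪ 00)* — 14 transitions (4 symbol, 10 ε)
  10 — 3 transitions (2 symbol, 1 ε)
  (10)* — 7 transitions (2 symbol, 5 ε)
  (10)*0 — 9 transitions (3 symbol, 6 ε)
  ((10)*0)* — 13 transitions (3 symbol, 10 ε)
  01 — 3 transitions (2 symbol, 1 ε)
  01 ∪ 1 — 8 transitions (3 symbol, 5 ε)
  (10 ∪ 00)*((10)*0)*(01 ∪ 1) — 37 transitions (10 symbol, 27 ε)
  ((10 ∪ 00)*((10)*0)*(01 ∪ 1))* — 41 transitions (10 symbol, 31 ε)

41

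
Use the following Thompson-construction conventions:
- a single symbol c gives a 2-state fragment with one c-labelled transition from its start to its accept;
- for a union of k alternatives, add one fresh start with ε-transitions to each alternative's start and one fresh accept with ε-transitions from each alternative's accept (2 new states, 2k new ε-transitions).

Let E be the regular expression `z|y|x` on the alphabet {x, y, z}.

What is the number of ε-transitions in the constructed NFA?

6

Bottom-up over the parse tree:
Each of the 3 symbol leaves contributes 0 ε-transitions.
  z|y|x → 6 ε-transitions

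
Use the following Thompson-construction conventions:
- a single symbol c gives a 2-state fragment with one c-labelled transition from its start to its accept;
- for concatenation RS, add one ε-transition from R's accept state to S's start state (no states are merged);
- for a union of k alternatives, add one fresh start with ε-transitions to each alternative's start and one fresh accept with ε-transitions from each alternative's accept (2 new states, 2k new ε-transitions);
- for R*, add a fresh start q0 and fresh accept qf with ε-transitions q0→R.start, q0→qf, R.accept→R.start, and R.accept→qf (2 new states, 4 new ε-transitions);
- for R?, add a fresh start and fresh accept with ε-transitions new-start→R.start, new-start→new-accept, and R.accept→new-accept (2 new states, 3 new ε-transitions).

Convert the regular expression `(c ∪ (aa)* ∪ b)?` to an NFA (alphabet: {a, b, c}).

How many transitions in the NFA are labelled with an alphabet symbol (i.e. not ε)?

4

Bottom-up over the parse tree:
Each of the 4 symbol leaves contributes exactly 1 symbol transition.
  aa — 2 symbol transitions
  (aa)* — 2 symbol transitions
  c ∪ (aa)* ∪ b — 4 symbol transitions
  (c ∪ (aa)* ∪ b)? — 4 symbol transitions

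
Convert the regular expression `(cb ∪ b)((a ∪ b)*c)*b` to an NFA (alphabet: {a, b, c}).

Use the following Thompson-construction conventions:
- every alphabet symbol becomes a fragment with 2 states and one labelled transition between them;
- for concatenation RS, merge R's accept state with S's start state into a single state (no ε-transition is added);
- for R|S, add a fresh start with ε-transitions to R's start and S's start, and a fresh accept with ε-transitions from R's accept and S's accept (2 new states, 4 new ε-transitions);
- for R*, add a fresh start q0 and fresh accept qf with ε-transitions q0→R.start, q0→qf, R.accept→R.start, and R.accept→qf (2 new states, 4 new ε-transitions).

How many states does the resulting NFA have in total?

Per subexpression:
Each of the 7 symbol leaves contributes a 2-state fragment.
  cb : 3 states
  cb ∪ b : 7 states
  a ∪ b : 6 states
  (a ∪ b)* : 8 states
  (a ∪ b)*c : 9 states
  ((a ∪ b)*c)* : 11 states
  (cb ∪ b)((a ∪ b)*c)*b : 18 states

18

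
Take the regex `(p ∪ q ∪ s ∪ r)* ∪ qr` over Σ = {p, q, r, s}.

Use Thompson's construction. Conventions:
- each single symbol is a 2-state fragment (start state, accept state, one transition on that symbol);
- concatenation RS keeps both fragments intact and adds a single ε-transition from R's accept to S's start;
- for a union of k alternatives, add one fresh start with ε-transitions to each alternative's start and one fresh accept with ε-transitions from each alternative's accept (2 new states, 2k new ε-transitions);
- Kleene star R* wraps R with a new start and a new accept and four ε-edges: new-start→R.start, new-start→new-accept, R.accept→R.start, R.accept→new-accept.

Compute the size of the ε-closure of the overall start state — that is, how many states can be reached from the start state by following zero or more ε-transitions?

10

Compute the ε-closure size of each fragment's start state recursively; a symbol fragment's start has no outgoing ε-edge, so its closure is just itself (size 1).
  p ∪ q ∪ s ∪ r : |closure| = 1 + 1 + 1 + 1 + 1 = 5 (the new accept is not ε-reachable since no branch accepts ε)
  (p ∪ q ∪ s ∪ r)* : new start has ε-edges to the inner start and to the new accept, so |closure| = 2 + 5 = 7
  qr : same as the first factor's closure: |closure| = 1
  (p ∪ q ∪ s ∪ r)* ∪ qr : new start ε-reaches every alternative's start; at least one alternative accepts ε, so the union's new accept is reached too: |closure| = 1 + 7 + 1 + 1 = 10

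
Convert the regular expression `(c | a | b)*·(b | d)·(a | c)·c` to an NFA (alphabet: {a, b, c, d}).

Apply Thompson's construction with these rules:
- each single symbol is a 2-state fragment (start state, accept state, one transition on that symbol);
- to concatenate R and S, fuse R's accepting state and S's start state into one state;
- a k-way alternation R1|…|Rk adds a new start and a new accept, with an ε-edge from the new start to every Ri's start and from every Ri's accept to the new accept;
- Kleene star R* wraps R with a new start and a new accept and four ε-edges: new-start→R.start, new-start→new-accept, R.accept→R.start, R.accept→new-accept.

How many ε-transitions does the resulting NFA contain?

By structural recursion:
Each of the 8 symbol leaves contributes 0 ε-transitions.
  c | a | b — 6 ε-transitions
  (c | a | b)* — 10 ε-transitions
  b | d — 4 ε-transitions
  a | c — 4 ε-transitions
  (c | a | b)*·(b | d)·(a | c)·c — 18 ε-transitions

18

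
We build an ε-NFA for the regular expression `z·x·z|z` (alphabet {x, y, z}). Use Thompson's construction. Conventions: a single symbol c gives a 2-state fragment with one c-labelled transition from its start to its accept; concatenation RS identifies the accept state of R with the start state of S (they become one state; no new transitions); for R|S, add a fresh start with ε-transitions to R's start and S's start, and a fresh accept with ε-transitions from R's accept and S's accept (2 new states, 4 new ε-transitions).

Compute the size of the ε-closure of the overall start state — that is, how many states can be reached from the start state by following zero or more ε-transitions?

3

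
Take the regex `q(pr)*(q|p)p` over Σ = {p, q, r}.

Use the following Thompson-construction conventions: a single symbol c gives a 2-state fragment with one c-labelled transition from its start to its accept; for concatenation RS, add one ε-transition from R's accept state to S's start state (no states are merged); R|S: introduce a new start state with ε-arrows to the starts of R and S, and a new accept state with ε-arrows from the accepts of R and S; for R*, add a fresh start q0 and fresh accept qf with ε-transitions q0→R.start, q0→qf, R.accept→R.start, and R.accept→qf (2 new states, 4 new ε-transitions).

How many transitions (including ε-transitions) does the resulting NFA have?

Recursing over subexpressions:
Each of the 6 symbol leaves contributes 1 transition (1 symbol, 0 ε).
  pr : 3 transitions (2 symbol, 1 ε)
  (pr)* : 7 transitions (2 symbol, 5 ε)
  q|p : 6 transitions (2 symbol, 4 ε)
  q(pr)*(q|p)p : 18 transitions (6 symbol, 12 ε)

18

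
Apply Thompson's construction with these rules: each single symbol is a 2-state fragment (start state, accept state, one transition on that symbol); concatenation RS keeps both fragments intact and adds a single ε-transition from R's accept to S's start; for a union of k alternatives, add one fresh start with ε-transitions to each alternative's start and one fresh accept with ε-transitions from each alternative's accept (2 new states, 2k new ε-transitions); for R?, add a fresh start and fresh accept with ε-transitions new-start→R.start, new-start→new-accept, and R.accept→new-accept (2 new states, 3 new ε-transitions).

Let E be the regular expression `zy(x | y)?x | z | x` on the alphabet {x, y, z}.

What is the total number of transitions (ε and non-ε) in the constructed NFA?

23

By structural recursion:
Each of the 7 symbol leaves contributes 1 transition (1 symbol, 0 ε).
  x | y — 6 transitions (2 symbol, 4 ε)
  (x | y)? — 9 transitions (2 symbol, 7 ε)
  zy(x | y)?x — 15 transitions (5 symbol, 10 ε)
  zy(x | y)?x | z | x — 23 transitions (7 symbol, 16 ε)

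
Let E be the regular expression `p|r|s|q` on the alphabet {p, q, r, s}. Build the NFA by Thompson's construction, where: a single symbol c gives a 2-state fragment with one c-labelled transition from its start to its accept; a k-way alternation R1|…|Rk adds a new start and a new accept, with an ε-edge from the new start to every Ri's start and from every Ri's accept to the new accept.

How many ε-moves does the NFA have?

8

Building bottom-up:
Each of the 4 symbol leaves contributes 0 ε-transitions.
  p|r|s|q = 8 ε-transitions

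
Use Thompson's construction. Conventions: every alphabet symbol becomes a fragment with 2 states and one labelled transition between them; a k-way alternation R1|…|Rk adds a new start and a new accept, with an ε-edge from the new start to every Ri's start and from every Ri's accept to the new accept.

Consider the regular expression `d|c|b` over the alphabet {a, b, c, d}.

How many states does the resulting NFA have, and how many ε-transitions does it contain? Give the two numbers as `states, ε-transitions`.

8, 6

Bottom-up over the parse tree:
Each of the 3 symbol leaves contributes 2 states and 0 ε-transitions.
  d|c|b → 8 states, 6 ε-transitions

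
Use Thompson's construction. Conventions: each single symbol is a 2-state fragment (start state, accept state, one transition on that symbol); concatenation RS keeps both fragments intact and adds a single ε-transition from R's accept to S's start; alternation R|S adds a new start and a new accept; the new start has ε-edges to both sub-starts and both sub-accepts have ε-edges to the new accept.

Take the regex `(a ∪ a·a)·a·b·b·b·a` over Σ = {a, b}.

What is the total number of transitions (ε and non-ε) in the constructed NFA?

Per subexpression:
Each of the 8 symbol leaves contributes 1 transition (1 symbol, 0 ε).
  a·a : 3 transitions (2 symbol, 1 ε)
  a ∪ a·a : 8 transitions (3 symbol, 5 ε)
  (a ∪ a·a)·a·b·b·b·a : 18 transitions (8 symbol, 10 ε)

18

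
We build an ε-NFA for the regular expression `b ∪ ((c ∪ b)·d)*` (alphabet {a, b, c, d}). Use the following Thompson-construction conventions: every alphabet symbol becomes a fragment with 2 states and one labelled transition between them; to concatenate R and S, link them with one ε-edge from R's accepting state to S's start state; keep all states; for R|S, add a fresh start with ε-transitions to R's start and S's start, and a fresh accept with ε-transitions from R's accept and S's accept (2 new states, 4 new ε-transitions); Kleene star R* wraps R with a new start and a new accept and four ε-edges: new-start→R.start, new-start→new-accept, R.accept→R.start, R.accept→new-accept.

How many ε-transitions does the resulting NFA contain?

13

Building bottom-up:
Each of the 4 symbol leaves contributes 0 ε-transitions.
  c ∪ b — 4 ε-transitions
  (c ∪ b)·d — 5 ε-transitions
  ((c ∪ b)·d)* — 9 ε-transitions
  b ∪ ((c ∪ b)·d)* — 13 ε-transitions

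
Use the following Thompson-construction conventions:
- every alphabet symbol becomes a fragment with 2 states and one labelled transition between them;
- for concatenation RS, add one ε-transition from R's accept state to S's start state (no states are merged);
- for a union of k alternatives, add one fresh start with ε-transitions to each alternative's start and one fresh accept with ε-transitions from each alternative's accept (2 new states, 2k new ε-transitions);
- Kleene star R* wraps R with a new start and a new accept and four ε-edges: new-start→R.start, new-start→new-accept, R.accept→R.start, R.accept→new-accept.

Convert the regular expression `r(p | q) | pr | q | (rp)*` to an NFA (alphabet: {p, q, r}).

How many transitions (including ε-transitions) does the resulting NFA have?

Building bottom-up:
Each of the 8 symbol leaves contributes 1 transition (1 symbol, 0 ε).
  p | q → 6 transitions (2 symbol, 4 ε)
  r(p | q) → 8 transitions (3 symbol, 5 ε)
  pr → 3 transitions (2 symbol, 1 ε)
  rp → 3 transitions (2 symbol, 1 ε)
  (rp)* → 7 transitions (2 symbol, 5 ε)
  r(p | q) | pr | q | (rp)* → 27 transitions (8 symbol, 19 ε)

27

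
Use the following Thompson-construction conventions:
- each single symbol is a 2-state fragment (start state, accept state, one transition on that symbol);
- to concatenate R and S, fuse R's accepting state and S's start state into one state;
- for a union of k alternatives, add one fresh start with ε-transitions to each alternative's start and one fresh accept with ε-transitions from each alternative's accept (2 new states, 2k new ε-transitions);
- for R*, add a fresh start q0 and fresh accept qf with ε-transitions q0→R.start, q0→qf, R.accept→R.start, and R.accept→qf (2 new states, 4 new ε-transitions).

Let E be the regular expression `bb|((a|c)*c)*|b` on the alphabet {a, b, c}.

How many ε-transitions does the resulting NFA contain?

Recursing over subexpressions:
Each of the 6 symbol leaves contributes 0 ε-transitions.
  bb → 0 ε-transitions
  a|c → 4 ε-transitions
  (a|c)* → 8 ε-transitions
  (a|c)*c → 8 ε-transitions
  ((a|c)*c)* → 12 ε-transitions
  bb|((a|c)*c)*|b → 18 ε-transitions

18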